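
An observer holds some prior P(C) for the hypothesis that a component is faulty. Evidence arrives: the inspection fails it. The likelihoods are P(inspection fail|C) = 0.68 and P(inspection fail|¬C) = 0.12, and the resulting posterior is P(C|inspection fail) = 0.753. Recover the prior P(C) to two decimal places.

P(C) = 0.35

Bayes' rule in odds form gives O(C|E) = O(C)·[P(E|C)/P(E|¬C)], hence O(C) = O(C|E)/LR.
Posterior odds = 0.753/(1−0.753) = 3.0486. LR = 0.68/0.12 = 5.6667.
Prior odds = 3.0486/5.6667 = 0.5380, so P(C) = 0.5380/(1+0.5380) ≈ 0.35.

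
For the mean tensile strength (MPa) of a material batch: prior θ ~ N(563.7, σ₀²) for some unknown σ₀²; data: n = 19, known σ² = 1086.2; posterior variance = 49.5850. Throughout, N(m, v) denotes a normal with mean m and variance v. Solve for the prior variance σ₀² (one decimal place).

Posterior precision equals prior precision plus data precision: 1/σ_n² = 1/σ₀² + n/σ².
So 1/σ₀² = 1/49.5850 − 19/1086.2 = 0.020167 − 0.017492 = 0.002675.
Hence σ₀² = 1/0.002675 ≈ 373.8.

σ₀² = 373.8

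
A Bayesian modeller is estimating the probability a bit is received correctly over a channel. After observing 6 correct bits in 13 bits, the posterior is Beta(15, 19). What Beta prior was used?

Beta(9, 12)

Beta is conjugate to the binomial likelihood: posterior = Beta(a+s, b+f).
So a = 15 − 6 = 9 and b = 19 − 7 = 12.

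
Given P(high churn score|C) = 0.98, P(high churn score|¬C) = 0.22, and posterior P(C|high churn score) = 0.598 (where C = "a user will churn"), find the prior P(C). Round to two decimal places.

In odds form, posterior odds = prior odds × likelihood ratio, so prior odds = posterior odds ÷ LR.
Posterior odds = 0.598/(1−0.598) = 1.4876. LR = 0.98/0.22 = 4.4545.
Prior odds = 1.4876/4.4545 = 0.3340, so P(C) = 0.3340/(1+0.3340) ≈ 0.25.

P(C) = 0.25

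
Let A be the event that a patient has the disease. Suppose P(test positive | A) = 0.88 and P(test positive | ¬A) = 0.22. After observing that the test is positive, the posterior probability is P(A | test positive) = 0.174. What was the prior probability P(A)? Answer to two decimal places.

P(A) = 0.05

Bayes' rule in odds form gives O(A|E) = O(A)·[P(E|A)/P(E|¬A)], hence O(A) = O(A|E)/LR.
Posterior odds = 0.174/(1−0.174) = 0.2107. LR = 0.88/0.22 = 4.0000.
Prior odds = 0.2107/4.0000 = 0.0527, so P(A) = 0.0527/(1+0.0527) ≈ 0.05.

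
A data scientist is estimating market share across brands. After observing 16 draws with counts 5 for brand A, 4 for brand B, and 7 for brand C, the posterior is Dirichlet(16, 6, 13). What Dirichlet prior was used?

For a Dirichlet(α) prior with multinomial counts c, the posterior is Dirichlet(α + c) componentwise.
Subtract each count from the matching posterior parameter: 16−5=11, 6−4=2, 13−7=6.

Dirichlet(11, 2, 6)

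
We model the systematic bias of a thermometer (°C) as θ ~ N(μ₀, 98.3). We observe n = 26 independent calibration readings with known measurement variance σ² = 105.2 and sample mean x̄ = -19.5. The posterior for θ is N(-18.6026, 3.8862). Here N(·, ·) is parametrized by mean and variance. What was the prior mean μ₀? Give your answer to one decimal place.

μ₀ = 3.2

The posterior mean is a precision-weighted average: μ_n = (τ₀μ₀ + τ_data·x̄)/(τ₀+τ_data), with τ₀=1/σ₀² and τ_data=n/σ².
Here τ₀ = 1/98.3 = 0.010173 and τ_data = 26/105.2 = 0.247148, so τ_n = 0.257321.
Rearranging for μ₀: μ₀ = (μ_n·τ_n − τ_data·x̄)/τ₀ = (-18.6026·0.257321 − 0.247148·-19.5) / 0.010173 = 0.032546/0.010173 ≈ 3.2.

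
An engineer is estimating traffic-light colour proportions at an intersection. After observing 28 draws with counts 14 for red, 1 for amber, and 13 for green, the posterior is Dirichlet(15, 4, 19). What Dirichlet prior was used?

For a Dirichlet(α) prior with multinomial counts c, the posterior is Dirichlet(α + c) componentwise.
Subtract each count from the matching posterior parameter: 15−14=1, 4−1=3, 19−13=6.

Dirichlet(1, 3, 6)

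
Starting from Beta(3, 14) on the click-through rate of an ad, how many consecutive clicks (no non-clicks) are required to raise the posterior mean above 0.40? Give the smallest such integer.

k = 7

After k clicks and 0 non-clicks the posterior is Beta(3+k, 14), with mean (3+k)/(3+14+k).
Set (3+k)/(17+k) > 0.40 and solve: k > (0.40·17 − 3)/(1 − 0.40) = 6.333.
The smallest integer exceeding 6.333 is 7.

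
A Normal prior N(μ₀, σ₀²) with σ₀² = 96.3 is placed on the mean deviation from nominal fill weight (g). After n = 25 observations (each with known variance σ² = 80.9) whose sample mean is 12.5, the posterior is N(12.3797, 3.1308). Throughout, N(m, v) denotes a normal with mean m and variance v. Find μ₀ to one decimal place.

The posterior mean is a precision-weighted average: μ_n = (τ₀μ₀ + τ_data·x̄)/(τ₀+τ_data), with τ₀=1/σ₀² and τ_data=n/σ².
Here τ₀ = 1/96.3 = 0.010384 and τ_data = 25/80.9 = 0.309023, so τ_n = 0.319407.
Rearranging for μ₀: μ₀ = (μ_n·τ_n − τ_data·x̄)/τ₀ = (12.3797·0.319407 − 0.309023·12.5) / 0.010384 = 0.091375/0.010384 ≈ 8.8.

μ₀ = 8.8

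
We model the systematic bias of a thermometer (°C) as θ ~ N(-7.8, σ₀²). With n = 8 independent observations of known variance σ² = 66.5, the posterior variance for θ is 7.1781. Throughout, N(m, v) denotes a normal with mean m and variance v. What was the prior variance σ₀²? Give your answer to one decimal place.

σ₀² = 52.6

Posterior precision equals prior precision plus data precision: 1/σ_n² = 1/σ₀² + n/σ².
So 1/σ₀² = 1/7.1781 − 8/66.5 = 0.139313 − 0.120301 = 0.019012.
Hence σ₀² = 1/0.019012 ≈ 52.6.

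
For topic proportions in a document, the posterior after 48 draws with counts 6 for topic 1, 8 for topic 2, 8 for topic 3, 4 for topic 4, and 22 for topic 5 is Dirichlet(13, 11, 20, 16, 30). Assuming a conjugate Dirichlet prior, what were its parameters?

For a Dirichlet(α) prior with multinomial counts c, the posterior is Dirichlet(α + c) componentwise.
Subtract each count from the matching posterior parameter: 13−6=7, 11−8=3, 20−8=12, 16−4=12, 30−22=8.

Dirichlet(7, 3, 12, 12, 8)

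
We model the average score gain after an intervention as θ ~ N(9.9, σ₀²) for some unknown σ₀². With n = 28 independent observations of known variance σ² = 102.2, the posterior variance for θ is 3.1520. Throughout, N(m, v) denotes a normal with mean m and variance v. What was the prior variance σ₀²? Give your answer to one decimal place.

For the Normal–Normal model with known σ², precisions add: τ_n = τ₀ + n/σ².
So 1/σ₀² = 1/3.1520 − 28/102.2 = 0.317259 − 0.273973 = 0.043286.
Hence σ₀² = 1/0.043286 ≈ 23.1.

σ₀² = 23.1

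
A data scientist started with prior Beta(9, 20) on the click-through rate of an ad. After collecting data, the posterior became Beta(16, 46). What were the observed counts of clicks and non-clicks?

7 clicks and 26 non-clicks

Under Beta–binomial conjugacy the posterior parameters are (a+s, b+f).
So s = 16 − 9 = 7 and f = 46 − 20 = 26.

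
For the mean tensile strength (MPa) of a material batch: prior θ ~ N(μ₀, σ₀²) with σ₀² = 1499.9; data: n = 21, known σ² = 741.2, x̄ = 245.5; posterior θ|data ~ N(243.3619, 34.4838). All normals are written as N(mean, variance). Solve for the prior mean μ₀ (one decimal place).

The posterior mean is a precision-weighted average: μ_n = (τ₀μ₀ + τ_data·x̄)/(τ₀+τ_data), with τ₀=1/σ₀² and τ_data=n/σ².
Here τ₀ = 1/1499.9 = 0.000667 and τ_data = 21/741.2 = 0.028332, so τ_n = 0.028999.
Rearranging for μ₀: μ₀ = (μ_n·τ_n − τ_data·x̄)/τ₀ = (243.3619·0.028999 − 0.028332·245.5) / 0.000667 = 0.101746/0.000667 ≈ 152.5.

μ₀ = 152.5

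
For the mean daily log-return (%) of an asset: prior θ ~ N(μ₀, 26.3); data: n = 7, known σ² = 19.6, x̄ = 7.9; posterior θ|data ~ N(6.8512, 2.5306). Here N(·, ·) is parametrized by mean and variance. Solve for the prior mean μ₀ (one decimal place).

μ₀ = -3.0

With known observation variance, the Normal–Normal posterior has precision τ_n = τ₀ + n/σ² and mean μ_n = (τ₀μ₀ + (n/σ²)x̄)/τ_n.
Here τ₀ = 1/26.3 = 0.038023 and τ_data = 7/19.6 = 0.357143, so τ_n = 0.395166.
Rearranging for μ₀: μ₀ = (μ_n·τ_n − τ_data·x̄)/τ₀ = (6.8512·0.395166 − 0.357143·7.9) / 0.038023 = -0.114068/0.038023 ≈ -3.0.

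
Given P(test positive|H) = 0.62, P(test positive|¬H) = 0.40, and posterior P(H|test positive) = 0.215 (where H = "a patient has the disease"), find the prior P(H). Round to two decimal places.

In odds form, posterior odds = prior odds × likelihood ratio, so prior odds = posterior odds ÷ LR.
Posterior odds = 0.215/(1−0.215) = 0.2739. LR = 0.62/0.40 = 1.5500.
Prior odds = 0.2739/1.5500 = 0.1767, so P(H) = 0.1767/(1+0.1767) ≈ 0.15.

P(H) = 0.15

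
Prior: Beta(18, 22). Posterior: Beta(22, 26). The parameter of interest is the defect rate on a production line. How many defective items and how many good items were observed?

A Beta(α, β) prior with s successes and f failures in binomial data gives a Beta(α+s, β+f) posterior.
Match parameters: s=22−18=4, f=26−22=4.

4 defective items and 4 good items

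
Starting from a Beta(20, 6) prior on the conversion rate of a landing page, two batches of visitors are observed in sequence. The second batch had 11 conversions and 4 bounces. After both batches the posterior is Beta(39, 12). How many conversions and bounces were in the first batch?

Sequential conjugate updates are equivalent to a single update on the pooled data, so total successes = posterior α − prior α and total failures = posterior β − prior β.
Total across both batches: 39−20=19 conversions, 12−6=6 bounces.
Subtract the second batch: 19−11=8 conversions and 6−4=2 bounces.

8 conversions and 2 bounces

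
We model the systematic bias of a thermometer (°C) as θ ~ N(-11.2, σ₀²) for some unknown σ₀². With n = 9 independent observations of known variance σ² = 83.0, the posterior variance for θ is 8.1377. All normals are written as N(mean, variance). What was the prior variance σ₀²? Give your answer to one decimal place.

Posterior precision equals prior precision plus data precision: 1/σ_n² = 1/σ₀² + n/σ².
So 1/σ₀² = 1/8.1377 − 9/83.0 = 0.122885 − 0.108434 = 0.014451.
Hence σ₀² = 1/0.014451 ≈ 69.2.

σ₀² = 69.2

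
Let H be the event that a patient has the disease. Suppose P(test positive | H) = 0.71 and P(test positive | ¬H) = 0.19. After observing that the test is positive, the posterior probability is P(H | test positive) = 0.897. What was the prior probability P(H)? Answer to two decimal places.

Bayes' rule in odds form gives O(H|E) = O(H)·[P(E|H)/P(E|¬H)], hence O(H) = O(H|E)/LR.
Posterior odds = 0.897/(1−0.897) = 8.7087. LR = 0.71/0.19 = 3.7368.
Prior odds = 8.7087/3.7368 = 2.3305, so P(H) = 2.3305/(1+2.3305) ≈ 0.70.

P(H) = 0.70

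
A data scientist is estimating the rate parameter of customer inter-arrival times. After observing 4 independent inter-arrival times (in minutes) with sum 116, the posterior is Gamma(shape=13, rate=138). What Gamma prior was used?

Gamma–exponential conjugacy: posterior shape = α + n, posterior rate = β + Σtᵢ.
So α = 13 − 4 = 9 and β = 138 − 116 = 22.

Gamma(shape=9, rate=22)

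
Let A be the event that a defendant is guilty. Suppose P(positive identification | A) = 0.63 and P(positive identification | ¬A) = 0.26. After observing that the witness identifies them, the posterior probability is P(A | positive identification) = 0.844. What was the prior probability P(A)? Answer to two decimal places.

P(A) = 0.69

Bayes' rule in odds form gives O(A|E) = O(A)·[P(E|A)/P(E|¬A)], hence O(A) = O(A|E)/LR.
Posterior odds = 0.844/(1−0.844) = 5.4103. LR = 0.63/0.26 = 2.4231.
Prior odds = 5.4103/2.4231 = 2.2328, so P(A) = 2.2328/(1+2.2328) ≈ 0.69.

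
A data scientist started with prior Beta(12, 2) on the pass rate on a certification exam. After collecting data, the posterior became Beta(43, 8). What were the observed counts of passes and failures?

31 passes and 6 failures

Beta is conjugate to the binomial likelihood: posterior = Beta(α+s, β+f).
Match parameters: s=43−12=31, f=8−2=6.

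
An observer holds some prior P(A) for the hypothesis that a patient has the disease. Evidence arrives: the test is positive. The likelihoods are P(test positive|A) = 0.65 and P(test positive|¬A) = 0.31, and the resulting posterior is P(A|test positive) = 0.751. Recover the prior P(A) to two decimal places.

Bayes' rule in odds form gives O(A|E) = O(A)·[P(E|A)/P(E|¬A)], hence O(A) = O(A|E)/LR.
Posterior odds = 0.751/(1−0.751) = 3.0161. LR = 0.65/0.31 = 2.0968.
Prior odds = 3.0161/2.0968 = 1.4384, so P(A) = 1.4384/(1+1.4384) ≈ 0.59.

P(A) = 0.59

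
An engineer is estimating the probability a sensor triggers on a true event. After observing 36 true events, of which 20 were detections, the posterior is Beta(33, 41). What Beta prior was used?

Under Beta–binomial conjugacy the posterior parameters are (α+s, β+f).
So α = 33 − 20 = 13 and β = 41 − 16 = 25.

Beta(13, 25)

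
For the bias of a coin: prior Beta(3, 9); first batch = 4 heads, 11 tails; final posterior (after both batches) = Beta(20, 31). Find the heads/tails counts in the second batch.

Sequential conjugate updates are equivalent to a single update on the pooled data, so total successes = posterior α − prior α and total failures = posterior β − prior β.
Total across both batches: 20−3=17 heads, 31−9=22 tails.
Subtract the first batch: 17−4=13 heads and 22−11=11 tails.

13 heads and 11 tails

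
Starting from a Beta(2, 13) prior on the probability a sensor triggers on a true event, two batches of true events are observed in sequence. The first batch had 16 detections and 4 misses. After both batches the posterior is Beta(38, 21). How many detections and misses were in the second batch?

20 detections and 4 misses

Sequential conjugate updates are equivalent to a single update on the pooled data, so total successes = posterior α − prior α and total failures = posterior β − prior β.
Total across both batches: 38−2=36 detections, 21−13=8 misses.
Subtract the first batch: 36−16=20 detections and 8−4=4 misses.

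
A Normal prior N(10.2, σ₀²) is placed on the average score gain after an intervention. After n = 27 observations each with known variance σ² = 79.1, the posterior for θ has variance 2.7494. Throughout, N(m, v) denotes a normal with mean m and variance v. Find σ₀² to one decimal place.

σ₀² = 44.7

Posterior precision equals prior precision plus data precision: 1/σ_n² = 1/σ₀² + n/σ².
So 1/σ₀² = 1/2.7494 − 27/79.1 = 0.363716 − 0.341340 = 0.022376.
Hence σ₀² = 1/0.022376 ≈ 44.7.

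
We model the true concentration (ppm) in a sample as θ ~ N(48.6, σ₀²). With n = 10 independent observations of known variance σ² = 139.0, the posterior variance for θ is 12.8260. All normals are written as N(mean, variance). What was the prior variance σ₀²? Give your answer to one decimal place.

σ₀² = 166.0

Posterior precision equals prior precision plus data precision: 1/σ_n² = 1/σ₀² + n/σ².
So 1/σ₀² = 1/12.8260 − 10/139.0 = 0.077967 − 0.071942 = 0.006025.
Hence σ₀² = 1/0.006025 ≈ 166.0.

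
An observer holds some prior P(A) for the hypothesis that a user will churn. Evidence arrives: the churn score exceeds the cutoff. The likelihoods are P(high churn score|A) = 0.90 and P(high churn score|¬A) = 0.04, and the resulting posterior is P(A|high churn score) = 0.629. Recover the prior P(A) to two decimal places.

P(A) = 0.07

Bayes' rule in odds form gives O(A|E) = O(A)·[P(E|A)/P(E|¬A)], hence O(A) = O(A|E)/LR.
Posterior odds = 0.629/(1−0.629) = 1.6954. LR = 0.90/0.04 = 22.5000.
Prior odds = 1.6954/22.5000 = 0.0754, so P(A) = 0.0754/(1+0.0754) ≈ 0.07.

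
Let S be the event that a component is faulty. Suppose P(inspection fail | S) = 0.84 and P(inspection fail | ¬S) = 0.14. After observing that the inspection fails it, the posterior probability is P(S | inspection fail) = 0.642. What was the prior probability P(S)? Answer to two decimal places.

In odds form, posterior odds = prior odds × likelihood ratio, so prior odds = posterior odds ÷ LR.
Posterior odds = 0.642/(1−0.642) = 1.7933. LR = 0.84/0.14 = 6.0000.
Prior odds = 1.7933/6.0000 = 0.2989, so P(S) = 0.2989/(1+0.2989) ≈ 0.23.

P(S) = 0.23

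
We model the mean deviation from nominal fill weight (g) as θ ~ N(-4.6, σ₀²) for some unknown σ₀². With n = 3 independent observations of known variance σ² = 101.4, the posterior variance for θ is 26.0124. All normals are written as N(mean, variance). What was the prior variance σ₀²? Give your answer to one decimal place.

σ₀² = 112.9

Posterior precision equals prior precision plus data precision: 1/σ_n² = 1/σ₀² + n/σ².
So 1/σ₀² = 1/26.0124 − 3/101.4 = 0.038443 − 0.029586 = 0.008857.
Hence σ₀² = 1/0.008857 ≈ 112.9.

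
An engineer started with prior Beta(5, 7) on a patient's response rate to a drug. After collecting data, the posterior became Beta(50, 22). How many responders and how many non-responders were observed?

A Beta(α, β) prior with s successes and f failures in binomial data gives a Beta(α+s, β+f) posterior.
Match parameters: s=50−5=45, f=22−7=15.

45 responders and 15 non-responders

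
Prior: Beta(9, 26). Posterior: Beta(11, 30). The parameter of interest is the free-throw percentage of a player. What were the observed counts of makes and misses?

A Beta(α, β) prior with s successes and f failures in binomial data gives a Beta(α+s, β+f) posterior.
Match parameters: s=11−9=2, f=30−26=4.

2 makes and 4 misses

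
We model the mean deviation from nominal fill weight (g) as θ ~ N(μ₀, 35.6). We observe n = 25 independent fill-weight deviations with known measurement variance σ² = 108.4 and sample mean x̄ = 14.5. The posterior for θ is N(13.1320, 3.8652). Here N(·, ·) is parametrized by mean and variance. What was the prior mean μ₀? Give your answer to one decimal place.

With known observation variance, the Normal–Normal posterior has precision τ_n = τ₀ + n/σ² and mean μ_n = (τ₀μ₀ + (n/σ²)x̄)/τ_n.
Here τ₀ = 1/35.6 = 0.028090 and τ_data = 25/108.4 = 0.230627, so τ_n = 0.258717.
Rearranging for μ₀: μ₀ = (μ_n·τ_n − τ_data·x̄)/τ₀ = (13.1320·0.258717 − 0.230627·14.5) / 0.028090 = 0.053380/0.028090 ≈ 1.9.

μ₀ = 1.9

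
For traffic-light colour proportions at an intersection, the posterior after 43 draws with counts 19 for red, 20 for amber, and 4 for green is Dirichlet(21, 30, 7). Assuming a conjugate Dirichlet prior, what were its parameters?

For a Dirichlet(α) prior with multinomial counts c, the posterior is Dirichlet(α + c) componentwise.
Subtract each count from the matching posterior parameter: 21−19=2, 30−20=10, 7−4=3.

Dirichlet(2, 10, 3)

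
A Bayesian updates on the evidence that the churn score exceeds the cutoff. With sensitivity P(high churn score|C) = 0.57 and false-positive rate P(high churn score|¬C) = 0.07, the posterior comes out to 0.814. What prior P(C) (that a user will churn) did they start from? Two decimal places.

Bayes' rule in odds form gives O(C|E) = O(C)·[P(E|C)/P(E|¬C)], hence O(C) = O(C|E)/LR.
Posterior odds = 0.814/(1−0.814) = 4.3763. LR = 0.57/0.07 = 8.1429.
Prior odds = 4.3763/8.1429 = 0.5374, so P(C) = 0.5374/(1+0.5374) ≈ 0.35.

P(C) = 0.35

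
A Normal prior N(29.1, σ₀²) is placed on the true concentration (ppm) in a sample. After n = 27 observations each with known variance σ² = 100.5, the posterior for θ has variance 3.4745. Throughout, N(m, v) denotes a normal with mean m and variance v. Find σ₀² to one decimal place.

σ₀² = 52.2

Posterior precision equals prior precision plus data precision: 1/σ_n² = 1/σ₀² + n/σ².
So 1/σ₀² = 1/3.4745 − 27/100.5 = 0.287811 − 0.268657 = 0.019154.
Hence σ₀² = 1/0.019154 ≈ 52.2.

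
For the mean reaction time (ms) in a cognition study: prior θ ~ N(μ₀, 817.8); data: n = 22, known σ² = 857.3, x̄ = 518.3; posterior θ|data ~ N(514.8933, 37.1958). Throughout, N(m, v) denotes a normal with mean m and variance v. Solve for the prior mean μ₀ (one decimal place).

μ₀ = 443.4

The posterior mean is a precision-weighted average: μ_n = (τ₀μ₀ + τ_data·x̄)/(τ₀+τ_data), with τ₀=1/σ₀² and τ_data=n/σ².
Here τ₀ = 1/817.8 = 0.001223 and τ_data = 22/857.3 = 0.025662, so τ_n = 0.026885.
Rearranging for μ₀: μ₀ = (μ_n·τ_n − τ_data·x̄)/τ₀ = (514.8933·0.026885 − 0.025662·518.3) / 0.001223 = 0.542292/0.001223 ≈ 443.4.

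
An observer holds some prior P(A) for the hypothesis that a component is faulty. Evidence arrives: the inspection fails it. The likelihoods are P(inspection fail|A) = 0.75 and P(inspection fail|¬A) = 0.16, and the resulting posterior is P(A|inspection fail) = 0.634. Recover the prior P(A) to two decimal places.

P(A) = 0.27

Bayes' rule in odds form gives O(A|E) = O(A)·[P(E|A)/P(E|¬A)], hence O(A) = O(A|E)/LR.
Posterior odds = 0.634/(1−0.634) = 1.7322. LR = 0.75/0.16 = 4.6875.
Prior odds = 1.7322/4.6875 = 0.3695, so P(A) = 0.3695/(1+0.3695) ≈ 0.27.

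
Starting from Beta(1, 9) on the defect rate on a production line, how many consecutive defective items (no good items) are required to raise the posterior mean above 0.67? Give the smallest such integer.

After k defective items and 0 good items the posterior is Beta(1+k, 9), with mean (1+k)/(1+9+k).
Set (1+k)/(10+k) > 0.67 and solve: k > (0.67·10 − 1)/(1 − 0.67) = 17.273.
The smallest integer exceeding 17.273 is 18.

k = 18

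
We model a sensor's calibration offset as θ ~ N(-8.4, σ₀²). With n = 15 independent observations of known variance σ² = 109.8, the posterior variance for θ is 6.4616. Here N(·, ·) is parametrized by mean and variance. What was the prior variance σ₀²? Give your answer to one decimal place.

Posterior precision equals prior precision plus data precision: 1/σ_n² = 1/σ₀² + n/σ².
So 1/σ₀² = 1/6.4616 − 15/109.8 = 0.154760 − 0.136612 = 0.018148.
Hence σ₀² = 1/0.018148 ≈ 55.1.

σ₀² = 55.1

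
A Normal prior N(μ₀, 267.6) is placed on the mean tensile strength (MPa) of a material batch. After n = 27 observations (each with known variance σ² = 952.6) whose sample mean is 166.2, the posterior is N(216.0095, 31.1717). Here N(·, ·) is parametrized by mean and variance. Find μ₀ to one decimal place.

The posterior mean is a precision-weighted average: μ_n = (τ₀μ₀ + τ_data·x̄)/(τ₀+τ_data), with τ₀=1/σ₀² and τ_data=n/σ².
Here τ₀ = 1/267.6 = 0.003737 and τ_data = 27/952.6 = 0.028343, so τ_n = 0.032080.
Rearranging for μ₀: μ₀ = (μ_n·τ_n − τ_data·x̄)/τ₀ = (216.0095·0.032080 − 0.028343·166.2) / 0.003737 = 2.218978/0.003737 ≈ 593.8.

μ₀ = 593.8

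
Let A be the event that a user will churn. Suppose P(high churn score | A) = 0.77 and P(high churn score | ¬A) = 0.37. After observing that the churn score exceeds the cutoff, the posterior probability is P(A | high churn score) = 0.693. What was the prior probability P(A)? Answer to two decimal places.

In odds form, posterior odds = prior odds × likelihood ratio, so prior odds = posterior odds ÷ LR.
Posterior odds = 0.693/(1−0.693) = 2.2573. LR = 0.77/0.37 = 2.0811.
Prior odds = 2.2573/2.0811 = 1.0847, so P(A) = 1.0847/(1+1.0847) ≈ 0.52.

P(A) = 0.52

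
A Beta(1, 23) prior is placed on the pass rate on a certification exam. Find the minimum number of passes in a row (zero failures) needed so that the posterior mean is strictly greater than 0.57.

After k passes and 0 failures the posterior is Beta(1+k, 23), with mean (1+k)/(1+23+k).
Set (1+k)/(24+k) > 0.57 and solve: k > (0.57·24 − 1)/(1 − 0.57) = 29.488.
The smallest integer exceeding 29.488 is 30.

k = 30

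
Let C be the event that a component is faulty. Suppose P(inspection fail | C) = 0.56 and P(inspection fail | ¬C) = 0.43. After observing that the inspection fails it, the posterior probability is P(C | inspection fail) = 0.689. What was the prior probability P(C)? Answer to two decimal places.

P(C) = 0.63

In odds form, posterior odds = prior odds × likelihood ratio, so prior odds = posterior odds ÷ LR.
Posterior odds = 0.689/(1−0.689) = 2.2154. LR = 0.56/0.43 = 1.3023.
Prior odds = 2.2154/1.3023 = 1.7011, so P(C) = 1.7011/(1+1.7011) ≈ 0.63.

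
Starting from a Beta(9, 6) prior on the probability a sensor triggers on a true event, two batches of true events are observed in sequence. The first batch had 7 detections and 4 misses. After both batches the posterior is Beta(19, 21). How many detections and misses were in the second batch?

Sequential conjugate updates are equivalent to a single update on the pooled data, so total successes = posterior α − prior α and total failures = posterior β − prior β.
Total across both batches: 19−9=10 detections, 21−6=15 misses.
Subtract the first batch: 10−7=3 detections and 15−4=11 misses.

3 detections and 11 misses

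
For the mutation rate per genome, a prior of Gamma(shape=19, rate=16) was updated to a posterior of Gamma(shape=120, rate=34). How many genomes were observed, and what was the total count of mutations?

n = 18 genomes with total 101 mutations

A Gamma(α, β) prior (rate parametrization) on a Poisson rate with n observations summing to S gives posterior Gamma(α+S, β+n).
Matching: Σxᵢ = 120 − 19 = 101 and n = 34 − 16 = 18.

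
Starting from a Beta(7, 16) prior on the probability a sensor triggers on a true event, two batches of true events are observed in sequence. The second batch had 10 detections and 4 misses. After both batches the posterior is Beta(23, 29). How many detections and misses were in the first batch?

6 detections and 9 misses

Because Beta–binomial updating is additive in the counts, the combined data contributed (α_post−α_prior, β_post−β_prior) successes and failures.
Total across both batches: 23−7=16 detections, 29−16=13 misses.
Subtract the second batch: 16−10=6 detections and 13−4=9 misses.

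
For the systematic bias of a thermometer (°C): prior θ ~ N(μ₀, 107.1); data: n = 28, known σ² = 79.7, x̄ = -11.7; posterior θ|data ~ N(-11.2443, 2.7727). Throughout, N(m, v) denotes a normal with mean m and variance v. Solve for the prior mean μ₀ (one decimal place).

μ₀ = 5.9

With known observation variance, the Normal–Normal posterior has precision τ_n = τ₀ + n/σ² and mean μ_n = (τ₀μ₀ + (n/σ²)x̄)/τ_n.
Here τ₀ = 1/107.1 = 0.009337 and τ_data = 28/79.7 = 0.351317, so τ_n = 0.360654.
Rearranging for μ₀: μ₀ = (μ_n·τ_n − τ_data·x̄)/τ₀ = (-11.2443·0.360654 − 0.351317·-11.7) / 0.009337 = 0.055107/0.009337 ≈ 5.9.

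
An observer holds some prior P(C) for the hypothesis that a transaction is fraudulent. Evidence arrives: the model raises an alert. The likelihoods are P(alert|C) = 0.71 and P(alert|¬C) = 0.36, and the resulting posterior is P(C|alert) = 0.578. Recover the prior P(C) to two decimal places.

In odds form, posterior odds = prior odds × likelihood ratio, so prior odds = posterior odds ÷ LR.
Posterior odds = 0.578/(1−0.578) = 1.3697. LR = 0.71/0.36 = 1.9722.
Prior odds = 1.3697/1.9722 = 0.6945, so P(C) = 0.6945/(1+0.6945) ≈ 0.41.

P(C) = 0.41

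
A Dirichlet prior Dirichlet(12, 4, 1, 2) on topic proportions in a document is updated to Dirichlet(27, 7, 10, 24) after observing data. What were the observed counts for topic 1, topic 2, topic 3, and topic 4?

For a Dirichlet(α) prior with multinomial counts c, the posterior is Dirichlet(α + c) componentwise.
Counts are posterior − prior componentwise: 27−12=15, 7−4=3, 10−1=9, 24−2=22.

counts (15, 3, 9, 22)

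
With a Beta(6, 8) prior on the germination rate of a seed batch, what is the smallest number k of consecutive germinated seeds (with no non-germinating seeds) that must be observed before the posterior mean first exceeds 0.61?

k = 7

After k germinated seeds and 0 non-germinating seeds the posterior is Beta(6+k, 8), with mean (6+k)/(6+8+k).
Set (6+k)/(14+k) > 0.61 and solve: k > (0.61·14 − 6)/(1 − 0.61) = 6.513.
The smallest integer exceeding 6.513 is 7, and checking k=7: (13)/(21) = 0.6190 > 0.61.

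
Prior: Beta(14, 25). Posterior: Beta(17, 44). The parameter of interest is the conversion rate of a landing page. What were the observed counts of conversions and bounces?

3 conversions and 19 bounces

Beta is conjugate to the binomial likelihood: posterior = Beta(a+s, b+f).
Match parameters: s=17−14=3, f=44−25=19.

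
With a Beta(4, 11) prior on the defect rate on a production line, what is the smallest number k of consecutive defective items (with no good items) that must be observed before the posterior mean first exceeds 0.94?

k = 169

After k defective items and 0 good items the posterior is Beta(4+k, 11), with mean (4+k)/(4+11+k).
Set (4+k)/(15+k) > 0.94 and solve: k > (0.94·15 − 4)/(1 − 0.94) = 168.333.
The smallest integer exceeding 168.333 is 169.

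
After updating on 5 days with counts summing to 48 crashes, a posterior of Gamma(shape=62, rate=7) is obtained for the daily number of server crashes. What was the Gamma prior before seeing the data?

Gamma(shape=14, rate=2)

Gamma–Poisson conjugacy: posterior shape = α + Σxᵢ, posterior rate = β + n.
So α = 62 − 48 = 14 and β = 7 − 5 = 2.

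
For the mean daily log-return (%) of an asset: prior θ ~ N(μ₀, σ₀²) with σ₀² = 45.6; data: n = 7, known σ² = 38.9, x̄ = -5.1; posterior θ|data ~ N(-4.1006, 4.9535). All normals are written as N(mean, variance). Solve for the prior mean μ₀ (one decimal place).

μ₀ = 4.1

With known observation variance, the Normal–Normal posterior has precision τ_n = τ₀ + n/σ² and mean μ_n = (τ₀μ₀ + (n/σ²)x̄)/τ_n.
Here τ₀ = 1/45.6 = 0.021930 and τ_data = 7/38.9 = 0.179949, so τ_n = 0.201879.
Rearranging for μ₀: μ₀ = (μ_n·τ_n − τ_data·x̄)/τ₀ = (-4.1006·0.201879 − 0.179949·-5.1) / 0.021930 = 0.089915/0.021930 ≈ 4.1.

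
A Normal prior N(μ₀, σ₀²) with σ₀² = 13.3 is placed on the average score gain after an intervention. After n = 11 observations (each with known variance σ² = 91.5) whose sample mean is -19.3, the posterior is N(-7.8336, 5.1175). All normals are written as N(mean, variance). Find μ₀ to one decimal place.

The posterior mean is a precision-weighted average: μ_n = (τ₀μ₀ + τ_data·x̄)/(τ₀+τ_data), with τ₀=1/σ₀² and τ_data=n/σ².
Here τ₀ = 1/13.3 = 0.075188 and τ_data = 11/91.5 = 0.120219, so τ_n = 0.195407.
Rearranging for μ₀: μ₀ = (μ_n·τ_n − τ_data·x̄)/τ₀ = (-7.8336·0.195407 − 0.120219·-19.3) / 0.075188 = 0.789486/0.075188 ≈ 10.5.

μ₀ = 10.5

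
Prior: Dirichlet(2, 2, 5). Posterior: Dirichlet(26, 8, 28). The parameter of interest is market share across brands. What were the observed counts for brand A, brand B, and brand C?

counts (24, 6, 23)

For a Dirichlet(α) prior with multinomial counts c, the posterior is Dirichlet(α + c) componentwise.
Counts are posterior − prior componentwise: 26−2=24, 8−2=6, 28−5=23.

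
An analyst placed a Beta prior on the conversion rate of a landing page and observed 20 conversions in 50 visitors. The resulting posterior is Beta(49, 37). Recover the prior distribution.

Under Beta–binomial conjugacy the posterior parameters are (a+s, b+f).
Subtract the data counts: 49−20=29, 37−30=7.

Beta(29, 7)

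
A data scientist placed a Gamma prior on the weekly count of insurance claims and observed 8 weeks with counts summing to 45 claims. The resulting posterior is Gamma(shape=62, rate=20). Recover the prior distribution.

Gamma(shape=17, rate=12)

Gamma–Poisson conjugacy: posterior shape = α + Σxᵢ, posterior rate = β + n.
So α = 62 − 45 = 17 and β = 20 − 8 = 12.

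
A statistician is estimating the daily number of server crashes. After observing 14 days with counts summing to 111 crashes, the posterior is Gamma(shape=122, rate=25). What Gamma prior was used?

A Gamma(α, β) prior (rate parametrization) on a Poisson rate with n observations summing to S gives posterior Gamma(α+S, β+n).
So α = 122 − 111 = 11 and β = 25 − 14 = 11.

Gamma(shape=11, rate=11)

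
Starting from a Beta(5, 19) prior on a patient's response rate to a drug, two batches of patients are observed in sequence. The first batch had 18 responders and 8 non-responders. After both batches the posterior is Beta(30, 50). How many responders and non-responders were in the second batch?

Sequential conjugate updates are equivalent to a single update on the pooled data, so total successes = posterior α − prior α and total failures = posterior β − prior β.
Total across both batches: 30−5=25 responders, 50−19=31 non-responders.
Subtract the first batch: 25−18=7 responders and 31−8=23 non-responders.

7 responders and 23 non-responders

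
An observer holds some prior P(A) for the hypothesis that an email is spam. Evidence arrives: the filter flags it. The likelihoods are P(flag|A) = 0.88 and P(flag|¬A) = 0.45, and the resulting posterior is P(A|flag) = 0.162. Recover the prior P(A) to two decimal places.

Bayes' rule in odds form gives O(A|E) = O(A)·[P(E|A)/P(E|¬A)], hence O(A) = O(A|E)/LR.
Posterior odds = 0.162/(1−0.162) = 0.1933. LR = 0.88/0.45 = 1.9556.
Prior odds = 0.1933/1.9556 = 0.0988, so P(A) = 0.0988/(1+0.0988) ≈ 0.09.

P(A) = 0.09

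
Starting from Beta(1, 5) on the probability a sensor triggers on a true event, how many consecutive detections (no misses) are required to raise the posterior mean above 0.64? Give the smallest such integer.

After k detections and 0 misses the posterior is Beta(1+k, 5), with mean (1+k)/(1+5+k).
Set (1+k)/(6+k) > 0.64 and solve: k > (0.64·6 − 1)/(1 − 0.64) = 7.889.
The smallest integer exceeding 7.889 is 8, and checking k=8: (9)/(14) = 0.6429 > 0.64.

k = 8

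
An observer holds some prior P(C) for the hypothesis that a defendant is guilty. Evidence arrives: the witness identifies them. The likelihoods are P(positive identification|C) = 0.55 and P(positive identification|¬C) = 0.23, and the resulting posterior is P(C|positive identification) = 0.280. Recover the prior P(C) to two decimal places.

Bayes' rule in odds form gives O(C|E) = O(C)·[P(E|C)/P(E|¬C)], hence O(C) = O(C|E)/LR.
Posterior odds = 0.280/(1−0.280) = 0.3889. LR = 0.55/0.23 = 2.3913.
Prior odds = 0.3889/2.3913 = 0.1626, so P(C) = 0.1626/(1+0.1626) ≈ 0.14.

P(C) = 0.14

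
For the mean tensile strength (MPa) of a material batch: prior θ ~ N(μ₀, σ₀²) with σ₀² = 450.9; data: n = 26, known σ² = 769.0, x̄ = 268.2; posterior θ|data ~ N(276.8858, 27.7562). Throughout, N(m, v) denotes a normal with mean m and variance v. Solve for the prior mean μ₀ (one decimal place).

μ₀ = 409.3

The posterior mean is a precision-weighted average: μ_n = (τ₀μ₀ + τ_data·x̄)/(τ₀+τ_data), with τ₀=1/σ₀² and τ_data=n/σ².
Here τ₀ = 1/450.9 = 0.002218 and τ_data = 26/769.0 = 0.033810, so τ_n = 0.036028.
Rearranging for μ₀: μ₀ = (μ_n·τ_n − τ_data·x̄)/τ₀ = (276.8858·0.036028 − 0.033810·268.2) / 0.002218 = 0.907800/0.002218 ≈ 409.3.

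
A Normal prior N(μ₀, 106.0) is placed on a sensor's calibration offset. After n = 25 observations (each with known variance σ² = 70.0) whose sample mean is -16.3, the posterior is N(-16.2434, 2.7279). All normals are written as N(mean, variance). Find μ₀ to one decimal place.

With known observation variance, the Normal–Normal posterior has precision τ_n = τ₀ + n/σ² and mean μ_n = (τ₀μ₀ + (n/σ²)x̄)/τ_n.
Here τ₀ = 1/106.0 = 0.009434 and τ_data = 25/70.0 = 0.357143, so τ_n = 0.366577.
Rearranging for μ₀: μ₀ = (μ_n·τ_n − τ_data·x̄)/τ₀ = (-16.2434·0.366577 − 0.357143·-16.3) / 0.009434 = -0.133026/0.009434 ≈ -14.1.

μ₀ = -14.1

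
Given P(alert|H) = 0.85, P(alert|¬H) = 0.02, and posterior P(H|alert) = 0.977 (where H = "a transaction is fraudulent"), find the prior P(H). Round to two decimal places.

P(H) = 0.50

In odds form, posterior odds = prior odds × likelihood ratio, so prior odds = posterior odds ÷ LR.
Posterior odds = 0.977/(1−0.977) = 42.4783. LR = 0.85/0.02 = 42.5000.
Prior odds = 42.4783/42.5000 = 0.9995, so P(H) = 0.9995/(1+0.9995) ≈ 0.50.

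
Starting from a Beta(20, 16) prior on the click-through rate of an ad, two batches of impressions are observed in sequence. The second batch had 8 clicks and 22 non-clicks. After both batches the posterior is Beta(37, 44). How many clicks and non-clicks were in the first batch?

9 clicks and 6 non-clicks

Because Beta–binomial updating is additive in the counts, the combined data contributed (α_post−α_prior, β_post−β_prior) successes and failures.
Total across both batches: 37−20=17 clicks, 44−16=28 non-clicks.
Subtract the second batch: 17−8=9 clicks and 28−22=6 non-clicks.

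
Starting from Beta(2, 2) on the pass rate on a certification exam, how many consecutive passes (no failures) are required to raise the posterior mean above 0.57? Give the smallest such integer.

After k passes and 0 failures the posterior is Beta(2+k, 2), with mean (2+k)/(2+2+k).
Set (2+k)/(4+k) > 0.57 and solve: k > (0.57·4 − 2)/(1 − 0.57) = 0.651.
The smallest integer exceeding 0.651 is 1, and checking k=1: (3)/(5) = 0.6000 > 0.57.

k = 1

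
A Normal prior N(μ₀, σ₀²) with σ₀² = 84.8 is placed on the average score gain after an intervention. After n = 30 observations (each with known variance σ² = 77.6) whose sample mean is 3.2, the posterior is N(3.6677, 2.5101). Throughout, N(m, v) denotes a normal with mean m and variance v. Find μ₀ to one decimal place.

μ₀ = 19.0

The posterior mean is a precision-weighted average: μ_n = (τ₀μ₀ + τ_data·x̄)/(τ₀+τ_data), with τ₀=1/σ₀² and τ_data=n/σ².
Here τ₀ = 1/84.8 = 0.011792 and τ_data = 30/77.6 = 0.386598, so τ_n = 0.398390.
Rearranging for μ₀: μ₀ = (μ_n·τ_n − τ_data·x̄)/τ₀ = (3.6677·0.398390 − 0.386598·3.2) / 0.011792 = 0.224061/0.011792 ≈ 19.0.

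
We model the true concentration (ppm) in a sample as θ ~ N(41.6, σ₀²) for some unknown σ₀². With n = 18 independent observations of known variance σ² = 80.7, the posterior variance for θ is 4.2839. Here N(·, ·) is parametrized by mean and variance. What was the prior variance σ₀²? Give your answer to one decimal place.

σ₀² = 96.3

Posterior precision equals prior precision plus data precision: 1/σ_n² = 1/σ₀² + n/σ².
So 1/σ₀² = 1/4.2839 − 18/80.7 = 0.233432 − 0.223048 = 0.010384.
Hence σ₀² = 1/0.010384 ≈ 96.3.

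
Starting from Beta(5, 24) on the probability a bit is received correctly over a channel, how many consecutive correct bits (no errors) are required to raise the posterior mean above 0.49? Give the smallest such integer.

After k correct bits and 0 errors the posterior is Beta(5+k, 24), with mean (5+k)/(5+24+k).
Set (5+k)/(29+k) > 0.49 and solve: k > (0.49·29 − 5)/(1 − 0.49) = 18.059.
The smallest integer exceeding 18.059 is 19, and checking k=19: (24)/(48) = 0.5000 > 0.49.

k = 19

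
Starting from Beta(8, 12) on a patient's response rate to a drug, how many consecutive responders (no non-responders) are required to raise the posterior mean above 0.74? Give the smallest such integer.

After k responders and 0 non-responders the posterior is Beta(8+k, 12), with mean (8+k)/(8+12+k).
Set (8+k)/(20+k) > 0.74 and solve: k > (0.74·20 − 8)/(1 − 0.74) = 26.154.
The smallest integer exceeding 26.154 is 27, and checking k=27: (35)/(47) = 0.7447 > 0.74.

k = 27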